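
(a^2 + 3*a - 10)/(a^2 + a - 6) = (a + 5)/(a + 3)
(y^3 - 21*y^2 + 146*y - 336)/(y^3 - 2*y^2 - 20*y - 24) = (y^2 - 15*y + 56)/(y^2 + 4*y + 4)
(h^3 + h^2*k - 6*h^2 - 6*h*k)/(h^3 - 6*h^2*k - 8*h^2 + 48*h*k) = (h^2 + h*k - 6*h - 6*k)/(h^2 - 6*h*k - 8*h + 48*k)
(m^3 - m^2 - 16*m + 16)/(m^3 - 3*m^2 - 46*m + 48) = (m^2 - 16)/(m^2 - 2*m - 48)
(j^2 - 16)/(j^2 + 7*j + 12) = (j - 4)/(j + 3)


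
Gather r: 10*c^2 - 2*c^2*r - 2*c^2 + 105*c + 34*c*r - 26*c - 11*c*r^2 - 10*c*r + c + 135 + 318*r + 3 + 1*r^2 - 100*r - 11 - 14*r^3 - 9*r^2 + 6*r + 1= 8*c^2 + 80*c - 14*r^3 + r^2*(-11*c - 8) + r*(-2*c^2 + 24*c + 224) + 128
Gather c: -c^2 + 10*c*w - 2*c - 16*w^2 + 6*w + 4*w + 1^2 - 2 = -c^2 + c*(10*w - 2) - 16*w^2 + 10*w - 1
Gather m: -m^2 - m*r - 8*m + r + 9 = -m^2 + m*(-r - 8) + r + 9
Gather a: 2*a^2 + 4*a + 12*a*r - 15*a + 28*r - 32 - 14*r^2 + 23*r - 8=2*a^2 + a*(12*r - 11) - 14*r^2 + 51*r - 40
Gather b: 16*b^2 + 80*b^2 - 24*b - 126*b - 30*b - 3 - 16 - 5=96*b^2 - 180*b - 24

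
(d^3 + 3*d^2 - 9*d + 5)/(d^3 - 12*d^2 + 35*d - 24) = (d^2 + 4*d - 5)/(d^2 - 11*d + 24)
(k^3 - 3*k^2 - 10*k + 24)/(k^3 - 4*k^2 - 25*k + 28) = (k^3 - 3*k^2 - 10*k + 24)/(k^3 - 4*k^2 - 25*k + 28)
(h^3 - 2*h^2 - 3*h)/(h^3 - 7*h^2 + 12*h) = (h + 1)/(h - 4)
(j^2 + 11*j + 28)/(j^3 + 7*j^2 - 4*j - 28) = (j + 4)/(j^2 - 4)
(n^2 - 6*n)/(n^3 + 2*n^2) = (n - 6)/(n*(n + 2))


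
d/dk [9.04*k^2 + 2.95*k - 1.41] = 18.08*k + 2.95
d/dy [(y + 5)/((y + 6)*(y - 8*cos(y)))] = (-(y + 5)*(y + 6)*(8*sin(y) + 1) - (y + 5)*(y - 8*cos(y)) + (y + 6)*(y - 8*cos(y)))/((y + 6)^2*(y - 8*cos(y))^2)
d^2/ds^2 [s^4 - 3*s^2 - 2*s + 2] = 12*s^2 - 6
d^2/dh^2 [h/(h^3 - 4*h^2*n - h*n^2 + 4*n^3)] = 2*(h*(-3*h^2 + 8*h*n + n^2)^2 + (-3*h^2 + 8*h*n - h*(3*h - 4*n) + n^2)*(h^3 - 4*h^2*n - h*n^2 + 4*n^3))/(h^3 - 4*h^2*n - h*n^2 + 4*n^3)^3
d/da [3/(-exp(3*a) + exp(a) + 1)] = (9*exp(2*a) - 3)*exp(a)/(-exp(3*a) + exp(a) + 1)^2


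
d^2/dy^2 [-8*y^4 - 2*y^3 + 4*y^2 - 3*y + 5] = -96*y^2 - 12*y + 8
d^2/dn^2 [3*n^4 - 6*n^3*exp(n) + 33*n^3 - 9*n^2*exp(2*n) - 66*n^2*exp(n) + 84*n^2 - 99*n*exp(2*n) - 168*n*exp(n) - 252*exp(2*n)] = -6*n^3*exp(n) - 36*n^2*exp(2*n) - 102*n^2*exp(n) + 36*n^2 - 468*n*exp(2*n) - 468*n*exp(n) + 198*n - 1422*exp(2*n) - 468*exp(n) + 168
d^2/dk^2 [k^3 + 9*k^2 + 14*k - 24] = 6*k + 18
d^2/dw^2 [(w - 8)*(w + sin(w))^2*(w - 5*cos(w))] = (16 - 2*w)*(w + sin(w))*(w - 5*cos(w))*sin(w) + (w + sin(w))^2*(5*w - 40)*cos(w) + (w + sin(w))^2*(10*sin(w) + 2) + 4*(w + sin(w))*(w - 5*cos(w))*(cos(w) + 1) + (w + sin(w))*(4*w - 32)*(5*sin(w) + 1)*(cos(w) + 1) + (w - 5*cos(w))*(2*w - 16)*(cos(w) + 1)^2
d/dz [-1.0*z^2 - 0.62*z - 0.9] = -2.0*z - 0.62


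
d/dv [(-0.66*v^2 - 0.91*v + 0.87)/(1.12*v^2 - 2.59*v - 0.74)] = (2.7286*v^2 - 0.972*v + 2.9267)/(1.2544*v^4 - 5.8016*v^3 + 5.0505*v^2 + 3.8332*v + 0.5476)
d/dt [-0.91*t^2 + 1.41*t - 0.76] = 1.41 - 1.82*t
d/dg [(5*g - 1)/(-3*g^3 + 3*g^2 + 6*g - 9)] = (-5*g^3 + 5*g^2 + 10*g - (5*g - 1)*(-3*g^2 + 2*g + 2) - 15)/(3*(g^3 - g^2 - 2*g + 3)^2)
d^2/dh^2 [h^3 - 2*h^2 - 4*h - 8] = 6*h - 4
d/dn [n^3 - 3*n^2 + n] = 3*n^2 - 6*n + 1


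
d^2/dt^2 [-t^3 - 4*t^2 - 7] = -6*t - 8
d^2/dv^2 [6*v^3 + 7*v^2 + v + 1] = 36*v + 14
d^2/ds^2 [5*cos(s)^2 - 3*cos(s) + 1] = 3*cos(s) - 10*cos(2*s)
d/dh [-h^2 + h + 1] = 1 - 2*h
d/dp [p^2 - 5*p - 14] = 2*p - 5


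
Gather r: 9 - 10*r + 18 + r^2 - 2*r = r^2 - 12*r + 27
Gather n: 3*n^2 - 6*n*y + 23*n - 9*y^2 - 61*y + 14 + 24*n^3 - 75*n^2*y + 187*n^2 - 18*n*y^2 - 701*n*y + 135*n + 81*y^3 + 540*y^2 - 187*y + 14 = 24*n^3 + n^2*(190 - 75*y) + n*(-18*y^2 - 707*y + 158) + 81*y^3 + 531*y^2 - 248*y + 28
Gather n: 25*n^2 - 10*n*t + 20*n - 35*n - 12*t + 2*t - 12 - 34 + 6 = 25*n^2 + n*(-10*t - 15) - 10*t - 40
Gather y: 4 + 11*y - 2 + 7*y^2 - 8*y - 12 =7*y^2 + 3*y - 10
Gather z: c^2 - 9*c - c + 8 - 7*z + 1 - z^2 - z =c^2 - 10*c - z^2 - 8*z + 9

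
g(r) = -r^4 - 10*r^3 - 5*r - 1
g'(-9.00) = 481.00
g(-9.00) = 773.00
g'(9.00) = -5351.00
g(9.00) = -13897.00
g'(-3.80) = -218.71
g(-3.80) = 358.21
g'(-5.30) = -252.19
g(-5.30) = 725.22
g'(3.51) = -547.58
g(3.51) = -602.77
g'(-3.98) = -228.03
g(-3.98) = 398.43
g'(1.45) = -80.27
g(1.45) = -43.16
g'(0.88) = -30.96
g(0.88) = -12.81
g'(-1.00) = -31.00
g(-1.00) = 13.00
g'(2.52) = -259.52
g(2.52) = -213.96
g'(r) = -4*r^3 - 30*r^2 - 5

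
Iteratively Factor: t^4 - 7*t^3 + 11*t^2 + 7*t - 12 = (t + 1)*(t^3 - 8*t^2 + 19*t - 12) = (t - 1)*(t + 1)*(t^2 - 7*t + 12) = (t - 3)*(t - 1)*(t + 1)*(t - 4)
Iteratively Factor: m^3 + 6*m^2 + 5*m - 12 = (m - 1)*(m^2 + 7*m + 12) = (m - 1)*(m + 3)*(m + 4)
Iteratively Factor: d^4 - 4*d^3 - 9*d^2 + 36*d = (d)*(d^3 - 4*d^2 - 9*d + 36) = d*(d - 3)*(d^2 - d - 12) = d*(d - 3)*(d + 3)*(d - 4)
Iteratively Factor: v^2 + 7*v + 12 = (v + 4)*(v + 3)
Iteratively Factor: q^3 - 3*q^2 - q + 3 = (q - 1)*(q^2 - 2*q - 3) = (q - 3)*(q - 1)*(q + 1)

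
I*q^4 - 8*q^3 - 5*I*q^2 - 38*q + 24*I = (q - I)*(q + 4*I)*(q + 6*I)*(I*q + 1)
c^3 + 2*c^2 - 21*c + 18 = (c - 3)*(c - 1)*(c + 6)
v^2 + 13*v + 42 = (v + 6)*(v + 7)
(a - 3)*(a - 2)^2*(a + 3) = a^4 - 4*a^3 - 5*a^2 + 36*a - 36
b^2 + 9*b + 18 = (b + 3)*(b + 6)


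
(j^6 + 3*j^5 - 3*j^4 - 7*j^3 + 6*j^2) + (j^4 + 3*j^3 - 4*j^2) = j^6 + 3*j^5 - 2*j^4 - 4*j^3 + 2*j^2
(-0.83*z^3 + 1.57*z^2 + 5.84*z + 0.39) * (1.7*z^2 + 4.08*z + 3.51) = -1.411*z^5 - 0.7174*z^4 + 13.4203*z^3 + 30.0009*z^2 + 22.0896*z + 1.3689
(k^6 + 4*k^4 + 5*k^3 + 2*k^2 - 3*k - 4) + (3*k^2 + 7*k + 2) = k^6 + 4*k^4 + 5*k^3 + 5*k^2 + 4*k - 2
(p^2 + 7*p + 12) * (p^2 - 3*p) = p^4 + 4*p^3 - 9*p^2 - 36*p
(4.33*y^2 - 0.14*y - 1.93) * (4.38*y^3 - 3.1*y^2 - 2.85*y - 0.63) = 18.9654*y^5 - 14.0362*y^4 - 20.3599*y^3 + 3.6541*y^2 + 5.5887*y + 1.2159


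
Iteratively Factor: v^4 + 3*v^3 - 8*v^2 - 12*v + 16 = (v - 2)*(v^3 + 5*v^2 + 2*v - 8) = (v - 2)*(v + 4)*(v^2 + v - 2) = (v - 2)*(v - 1)*(v + 4)*(v + 2)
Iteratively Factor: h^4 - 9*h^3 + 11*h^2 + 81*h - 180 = (h - 3)*(h^3 - 6*h^2 - 7*h + 60) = (h - 4)*(h - 3)*(h^2 - 2*h - 15) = (h - 5)*(h - 4)*(h - 3)*(h + 3)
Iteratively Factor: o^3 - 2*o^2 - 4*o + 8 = (o + 2)*(o^2 - 4*o + 4) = (o - 2)*(o + 2)*(o - 2)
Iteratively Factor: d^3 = (d)*(d^2) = d^2*(d)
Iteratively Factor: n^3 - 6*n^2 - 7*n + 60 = (n - 5)*(n^2 - n - 12) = (n - 5)*(n - 4)*(n + 3)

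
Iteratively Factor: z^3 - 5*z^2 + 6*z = (z - 2)*(z^2 - 3*z) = z*(z - 2)*(z - 3)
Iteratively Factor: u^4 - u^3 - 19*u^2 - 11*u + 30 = (u - 5)*(u^3 + 4*u^2 + u - 6) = (u - 5)*(u + 3)*(u^2 + u - 2) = (u - 5)*(u - 1)*(u + 3)*(u + 2)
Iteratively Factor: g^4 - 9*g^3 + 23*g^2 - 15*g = (g - 3)*(g^3 - 6*g^2 + 5*g) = g*(g - 3)*(g^2 - 6*g + 5) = g*(g - 3)*(g - 1)*(g - 5)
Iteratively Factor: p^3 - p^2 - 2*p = (p + 1)*(p^2 - 2*p) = (p - 2)*(p + 1)*(p)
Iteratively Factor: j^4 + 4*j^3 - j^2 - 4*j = (j + 1)*(j^3 + 3*j^2 - 4*j) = j*(j + 1)*(j^2 + 3*j - 4) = j*(j + 1)*(j + 4)*(j - 1)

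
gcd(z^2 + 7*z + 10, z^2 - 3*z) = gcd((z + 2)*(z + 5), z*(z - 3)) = 1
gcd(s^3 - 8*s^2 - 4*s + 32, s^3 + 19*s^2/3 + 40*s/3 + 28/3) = s + 2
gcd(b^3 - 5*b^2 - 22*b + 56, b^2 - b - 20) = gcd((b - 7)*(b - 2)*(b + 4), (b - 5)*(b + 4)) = b + 4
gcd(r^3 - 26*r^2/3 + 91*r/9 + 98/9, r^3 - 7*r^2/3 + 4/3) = r + 2/3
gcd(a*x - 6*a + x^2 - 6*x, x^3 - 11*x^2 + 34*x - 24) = x - 6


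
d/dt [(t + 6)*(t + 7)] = 2*t + 13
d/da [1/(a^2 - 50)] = -2*a/(a^2 - 50)^2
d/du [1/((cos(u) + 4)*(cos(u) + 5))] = (2*cos(u) + 9)*sin(u)/((cos(u) + 4)^2*(cos(u) + 5)^2)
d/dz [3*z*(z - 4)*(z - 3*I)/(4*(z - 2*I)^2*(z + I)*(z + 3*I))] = (-3*z^5 + z^4*(24 + 12*I) + z^3*(3 - 60*I) + z^2*(120 - 18*I) + z*(108 - 36*I) - 216)/(4*z^7 + 8*I*z^6 + 56*z^5 + 80*I*z^4 + 260*z^3 + 232*I*z^2 + 336*z + 288*I)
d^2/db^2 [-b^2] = -2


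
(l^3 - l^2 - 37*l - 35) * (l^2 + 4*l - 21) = l^5 + 3*l^4 - 62*l^3 - 162*l^2 + 637*l + 735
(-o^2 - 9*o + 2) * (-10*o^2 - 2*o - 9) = 10*o^4 + 92*o^3 + 7*o^2 + 77*o - 18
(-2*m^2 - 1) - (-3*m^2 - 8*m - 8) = m^2 + 8*m + 7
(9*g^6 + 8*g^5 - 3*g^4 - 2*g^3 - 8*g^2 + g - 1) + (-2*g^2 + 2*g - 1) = 9*g^6 + 8*g^5 - 3*g^4 - 2*g^3 - 10*g^2 + 3*g - 2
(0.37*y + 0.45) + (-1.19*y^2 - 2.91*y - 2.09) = -1.19*y^2 - 2.54*y - 1.64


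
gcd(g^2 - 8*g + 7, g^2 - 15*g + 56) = g - 7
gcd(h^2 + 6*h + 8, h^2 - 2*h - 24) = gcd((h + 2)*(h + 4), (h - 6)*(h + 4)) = h + 4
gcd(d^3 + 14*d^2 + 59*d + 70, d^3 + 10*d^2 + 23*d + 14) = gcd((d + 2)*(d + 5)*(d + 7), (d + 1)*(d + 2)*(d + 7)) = d^2 + 9*d + 14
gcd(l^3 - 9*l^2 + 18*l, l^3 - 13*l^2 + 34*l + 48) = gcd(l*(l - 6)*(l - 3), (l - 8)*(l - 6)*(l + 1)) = l - 6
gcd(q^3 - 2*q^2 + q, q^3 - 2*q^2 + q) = q^3 - 2*q^2 + q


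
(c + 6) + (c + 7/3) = 2*c + 25/3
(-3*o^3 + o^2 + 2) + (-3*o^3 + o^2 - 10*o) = -6*o^3 + 2*o^2 - 10*o + 2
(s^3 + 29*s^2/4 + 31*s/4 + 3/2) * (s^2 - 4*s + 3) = s^5 + 13*s^4/4 - 73*s^3/4 - 31*s^2/4 + 69*s/4 + 9/2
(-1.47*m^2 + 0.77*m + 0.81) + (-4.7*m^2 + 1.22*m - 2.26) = -6.17*m^2 + 1.99*m - 1.45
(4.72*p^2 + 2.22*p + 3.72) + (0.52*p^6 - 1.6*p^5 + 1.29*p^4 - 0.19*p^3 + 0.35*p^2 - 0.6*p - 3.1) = 0.52*p^6 - 1.6*p^5 + 1.29*p^4 - 0.19*p^3 + 5.07*p^2 + 1.62*p + 0.62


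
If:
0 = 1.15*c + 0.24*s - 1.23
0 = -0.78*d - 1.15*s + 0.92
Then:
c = 1.0695652173913 - 0.208695652173913*s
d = 1.17948717948718 - 1.47435897435897*s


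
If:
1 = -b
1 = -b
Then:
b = -1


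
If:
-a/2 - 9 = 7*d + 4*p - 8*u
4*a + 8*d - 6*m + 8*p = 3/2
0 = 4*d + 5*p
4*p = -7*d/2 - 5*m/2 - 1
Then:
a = 97/78 - 464*u/351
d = 800*u/351 - 395/156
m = -32*u/117 - 5/52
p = 79/39 - 640*u/351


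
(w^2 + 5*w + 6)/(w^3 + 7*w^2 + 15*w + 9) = (w + 2)/(w^2 + 4*w + 3)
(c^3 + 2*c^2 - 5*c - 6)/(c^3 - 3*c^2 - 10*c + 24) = (c + 1)/(c - 4)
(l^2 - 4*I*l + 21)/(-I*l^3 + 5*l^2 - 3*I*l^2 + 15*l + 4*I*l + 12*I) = (I*l^2 + 4*l + 21*I)/(l^3 + l^2*(3 + 5*I) + l*(-4 + 15*I) - 12)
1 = 1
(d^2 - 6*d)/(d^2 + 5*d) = (d - 6)/(d + 5)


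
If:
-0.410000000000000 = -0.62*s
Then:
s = 0.66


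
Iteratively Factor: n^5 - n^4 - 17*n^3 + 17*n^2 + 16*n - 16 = (n - 1)*(n^4 - 17*n^2 + 16) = (n - 1)^2*(n^3 + n^2 - 16*n - 16) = (n - 4)*(n - 1)^2*(n^2 + 5*n + 4) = (n - 4)*(n - 1)^2*(n + 4)*(n + 1)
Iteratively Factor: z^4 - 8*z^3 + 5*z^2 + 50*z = (z + 2)*(z^3 - 10*z^2 + 25*z) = (z - 5)*(z + 2)*(z^2 - 5*z) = z*(z - 5)*(z + 2)*(z - 5)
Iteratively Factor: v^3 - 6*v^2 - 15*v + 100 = (v + 4)*(v^2 - 10*v + 25) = (v - 5)*(v + 4)*(v - 5)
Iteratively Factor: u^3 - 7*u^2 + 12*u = (u - 3)*(u^2 - 4*u) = u*(u - 3)*(u - 4)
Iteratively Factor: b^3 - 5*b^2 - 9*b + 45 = (b + 3)*(b^2 - 8*b + 15) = (b - 5)*(b + 3)*(b - 3)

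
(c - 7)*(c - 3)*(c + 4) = c^3 - 6*c^2 - 19*c + 84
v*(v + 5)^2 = v^3 + 10*v^2 + 25*v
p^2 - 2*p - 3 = (p - 3)*(p + 1)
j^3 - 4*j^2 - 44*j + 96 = (j - 8)*(j - 2)*(j + 6)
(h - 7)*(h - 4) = h^2 - 11*h + 28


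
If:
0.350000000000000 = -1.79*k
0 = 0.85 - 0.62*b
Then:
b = 1.37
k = -0.20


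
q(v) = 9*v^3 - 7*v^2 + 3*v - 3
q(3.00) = 186.00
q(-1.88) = -93.18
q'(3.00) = 204.00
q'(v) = 27*v^2 - 14*v + 3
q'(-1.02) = 45.37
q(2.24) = 69.75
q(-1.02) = -22.89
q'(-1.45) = 80.07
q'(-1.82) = 117.91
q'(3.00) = 204.00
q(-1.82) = -85.90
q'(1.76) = 62.00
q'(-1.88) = 124.75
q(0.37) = -2.39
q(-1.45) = -49.51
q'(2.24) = 107.12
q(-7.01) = -3468.26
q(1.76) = 29.66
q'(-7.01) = 1427.92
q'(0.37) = 1.52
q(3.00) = 186.00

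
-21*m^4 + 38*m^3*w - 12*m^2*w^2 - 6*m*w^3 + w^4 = (-7*m + w)*(-m + w)^2*(3*m + w)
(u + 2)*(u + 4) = u^2 + 6*u + 8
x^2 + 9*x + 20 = (x + 4)*(x + 5)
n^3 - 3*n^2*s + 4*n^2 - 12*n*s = n*(n + 4)*(n - 3*s)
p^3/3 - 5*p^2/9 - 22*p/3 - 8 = (p/3 + 1)*(p - 6)*(p + 4/3)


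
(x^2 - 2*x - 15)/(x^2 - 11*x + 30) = (x + 3)/(x - 6)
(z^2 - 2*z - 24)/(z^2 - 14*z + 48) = (z + 4)/(z - 8)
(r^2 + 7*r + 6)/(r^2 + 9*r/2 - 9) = 2*(r + 1)/(2*r - 3)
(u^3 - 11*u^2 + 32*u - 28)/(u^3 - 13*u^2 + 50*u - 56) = (u - 2)/(u - 4)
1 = 1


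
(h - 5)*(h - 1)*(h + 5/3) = h^3 - 13*h^2/3 - 5*h + 25/3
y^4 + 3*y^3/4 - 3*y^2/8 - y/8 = y*(y - 1/2)*(y + 1/4)*(y + 1)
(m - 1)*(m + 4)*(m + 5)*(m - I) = m^4 + 8*m^3 - I*m^3 + 11*m^2 - 8*I*m^2 - 20*m - 11*I*m + 20*I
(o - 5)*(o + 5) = o^2 - 25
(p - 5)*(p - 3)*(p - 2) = p^3 - 10*p^2 + 31*p - 30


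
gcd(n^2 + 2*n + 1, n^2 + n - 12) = 1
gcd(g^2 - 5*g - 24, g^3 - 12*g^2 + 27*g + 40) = g - 8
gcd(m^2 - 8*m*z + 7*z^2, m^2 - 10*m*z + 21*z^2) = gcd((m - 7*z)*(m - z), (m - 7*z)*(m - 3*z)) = -m + 7*z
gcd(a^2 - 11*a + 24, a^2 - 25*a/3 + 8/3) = a - 8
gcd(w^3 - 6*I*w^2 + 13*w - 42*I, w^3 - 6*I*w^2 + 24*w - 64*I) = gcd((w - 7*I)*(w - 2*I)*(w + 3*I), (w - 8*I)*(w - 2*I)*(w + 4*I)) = w - 2*I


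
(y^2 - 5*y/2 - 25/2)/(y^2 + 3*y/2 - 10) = (2*y^2 - 5*y - 25)/(2*y^2 + 3*y - 20)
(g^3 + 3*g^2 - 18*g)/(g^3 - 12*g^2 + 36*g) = (g^2 + 3*g - 18)/(g^2 - 12*g + 36)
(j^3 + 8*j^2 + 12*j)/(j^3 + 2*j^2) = (j + 6)/j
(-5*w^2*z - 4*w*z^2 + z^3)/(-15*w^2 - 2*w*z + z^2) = z*(w + z)/(3*w + z)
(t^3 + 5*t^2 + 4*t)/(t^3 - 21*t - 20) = t/(t - 5)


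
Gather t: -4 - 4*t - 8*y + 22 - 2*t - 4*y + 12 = -6*t - 12*y + 30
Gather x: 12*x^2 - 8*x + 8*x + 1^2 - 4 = 12*x^2 - 3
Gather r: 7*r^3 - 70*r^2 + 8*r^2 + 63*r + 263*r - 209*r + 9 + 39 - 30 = 7*r^3 - 62*r^2 + 117*r + 18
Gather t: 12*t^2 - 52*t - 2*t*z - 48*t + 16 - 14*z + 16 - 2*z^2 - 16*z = 12*t^2 + t*(-2*z - 100) - 2*z^2 - 30*z + 32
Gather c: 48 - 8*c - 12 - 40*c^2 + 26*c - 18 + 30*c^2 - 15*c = -10*c^2 + 3*c + 18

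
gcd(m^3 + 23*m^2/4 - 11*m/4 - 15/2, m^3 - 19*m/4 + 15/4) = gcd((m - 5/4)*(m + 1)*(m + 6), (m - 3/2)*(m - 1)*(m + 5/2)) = 1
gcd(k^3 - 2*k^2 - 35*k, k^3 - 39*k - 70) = k^2 - 2*k - 35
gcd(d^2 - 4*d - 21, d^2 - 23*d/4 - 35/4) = d - 7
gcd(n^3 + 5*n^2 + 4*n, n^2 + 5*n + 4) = n^2 + 5*n + 4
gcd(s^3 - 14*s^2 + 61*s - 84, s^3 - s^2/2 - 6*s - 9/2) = s - 3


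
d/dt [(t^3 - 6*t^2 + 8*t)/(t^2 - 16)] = (t^2 + 8*t - 8)/(t^2 + 8*t + 16)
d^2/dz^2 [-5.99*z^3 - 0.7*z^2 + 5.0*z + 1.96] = -35.94*z - 1.4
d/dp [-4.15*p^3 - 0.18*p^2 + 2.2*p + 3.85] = -12.45*p^2 - 0.36*p + 2.2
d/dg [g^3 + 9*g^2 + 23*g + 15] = 3*g^2 + 18*g + 23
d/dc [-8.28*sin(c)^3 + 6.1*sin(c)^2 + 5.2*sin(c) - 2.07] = (-24.84*sin(c)^2 + 12.2*sin(c) + 5.2)*cos(c)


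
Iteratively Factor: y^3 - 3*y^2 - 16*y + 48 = (y - 4)*(y^2 + y - 12) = (y - 4)*(y - 3)*(y + 4)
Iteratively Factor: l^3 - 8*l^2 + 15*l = (l - 3)*(l^2 - 5*l) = (l - 5)*(l - 3)*(l)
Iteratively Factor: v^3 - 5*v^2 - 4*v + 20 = (v - 2)*(v^2 - 3*v - 10) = (v - 2)*(v + 2)*(v - 5)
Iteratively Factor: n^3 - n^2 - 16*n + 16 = (n - 4)*(n^2 + 3*n - 4) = (n - 4)*(n + 4)*(n - 1)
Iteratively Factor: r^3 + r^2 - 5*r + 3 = (r + 3)*(r^2 - 2*r + 1) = (r - 1)*(r + 3)*(r - 1)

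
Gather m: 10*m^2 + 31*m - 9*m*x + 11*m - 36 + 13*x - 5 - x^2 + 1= 10*m^2 + m*(42 - 9*x) - x^2 + 13*x - 40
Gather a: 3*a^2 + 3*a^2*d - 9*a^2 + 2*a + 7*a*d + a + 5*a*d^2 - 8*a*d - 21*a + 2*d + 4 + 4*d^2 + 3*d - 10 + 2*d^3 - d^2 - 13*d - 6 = a^2*(3*d - 6) + a*(5*d^2 - d - 18) + 2*d^3 + 3*d^2 - 8*d - 12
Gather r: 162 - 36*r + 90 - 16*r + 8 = 260 - 52*r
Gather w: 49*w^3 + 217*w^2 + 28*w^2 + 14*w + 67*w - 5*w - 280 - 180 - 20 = 49*w^3 + 245*w^2 + 76*w - 480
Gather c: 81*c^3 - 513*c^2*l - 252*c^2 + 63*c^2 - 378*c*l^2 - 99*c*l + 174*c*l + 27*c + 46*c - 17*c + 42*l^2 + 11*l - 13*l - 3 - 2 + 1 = 81*c^3 + c^2*(-513*l - 189) + c*(-378*l^2 + 75*l + 56) + 42*l^2 - 2*l - 4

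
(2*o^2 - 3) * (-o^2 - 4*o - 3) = -2*o^4 - 8*o^3 - 3*o^2 + 12*o + 9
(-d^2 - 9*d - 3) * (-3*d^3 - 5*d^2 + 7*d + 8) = 3*d^5 + 32*d^4 + 47*d^3 - 56*d^2 - 93*d - 24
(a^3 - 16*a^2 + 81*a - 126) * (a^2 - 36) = a^5 - 16*a^4 + 45*a^3 + 450*a^2 - 2916*a + 4536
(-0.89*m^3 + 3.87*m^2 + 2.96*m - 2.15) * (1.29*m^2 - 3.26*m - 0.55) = -1.1481*m^5 + 7.8937*m^4 - 8.3083*m^3 - 14.5516*m^2 + 5.381*m + 1.1825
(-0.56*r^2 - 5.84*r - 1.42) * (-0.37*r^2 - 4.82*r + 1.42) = 0.2072*r^4 + 4.86*r^3 + 27.879*r^2 - 1.4484*r - 2.0164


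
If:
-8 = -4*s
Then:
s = 2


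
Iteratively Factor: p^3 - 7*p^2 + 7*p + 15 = (p + 1)*(p^2 - 8*p + 15) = (p - 3)*(p + 1)*(p - 5)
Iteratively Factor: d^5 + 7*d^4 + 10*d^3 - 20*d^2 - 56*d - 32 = (d + 1)*(d^4 + 6*d^3 + 4*d^2 - 24*d - 32) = (d + 1)*(d + 2)*(d^3 + 4*d^2 - 4*d - 16) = (d + 1)*(d + 2)^2*(d^2 + 2*d - 8) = (d - 2)*(d + 1)*(d + 2)^2*(d + 4)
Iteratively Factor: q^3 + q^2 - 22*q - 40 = (q + 4)*(q^2 - 3*q - 10) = (q + 2)*(q + 4)*(q - 5)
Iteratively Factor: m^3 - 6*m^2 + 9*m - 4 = (m - 1)*(m^2 - 5*m + 4) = (m - 1)^2*(m - 4)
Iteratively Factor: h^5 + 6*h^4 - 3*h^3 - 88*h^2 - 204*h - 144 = (h + 2)*(h^4 + 4*h^3 - 11*h^2 - 66*h - 72) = (h - 4)*(h + 2)*(h^3 + 8*h^2 + 21*h + 18) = (h - 4)*(h + 2)*(h + 3)*(h^2 + 5*h + 6) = (h - 4)*(h + 2)*(h + 3)^2*(h + 2)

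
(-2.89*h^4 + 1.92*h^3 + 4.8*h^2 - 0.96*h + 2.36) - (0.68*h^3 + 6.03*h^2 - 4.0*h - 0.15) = -2.89*h^4 + 1.24*h^3 - 1.23*h^2 + 3.04*h + 2.51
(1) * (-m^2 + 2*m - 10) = -m^2 + 2*m - 10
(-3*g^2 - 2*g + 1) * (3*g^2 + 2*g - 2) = -9*g^4 - 12*g^3 + 5*g^2 + 6*g - 2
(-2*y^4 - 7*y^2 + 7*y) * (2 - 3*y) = 6*y^5 - 4*y^4 + 21*y^3 - 35*y^2 + 14*y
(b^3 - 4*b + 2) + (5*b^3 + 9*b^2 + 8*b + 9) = 6*b^3 + 9*b^2 + 4*b + 11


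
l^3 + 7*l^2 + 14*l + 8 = (l + 1)*(l + 2)*(l + 4)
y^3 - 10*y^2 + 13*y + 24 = (y - 8)*(y - 3)*(y + 1)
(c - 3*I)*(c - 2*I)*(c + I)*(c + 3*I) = c^4 - I*c^3 + 11*c^2 - 9*I*c + 18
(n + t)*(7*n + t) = 7*n^2 + 8*n*t + t^2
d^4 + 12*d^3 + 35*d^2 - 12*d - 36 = (d - 1)*(d + 1)*(d + 6)^2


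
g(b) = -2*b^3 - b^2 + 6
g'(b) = -6*b^2 - 2*b = 2*b*(-3*b - 1)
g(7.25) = -808.72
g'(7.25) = -329.88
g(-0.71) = 6.21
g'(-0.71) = -1.60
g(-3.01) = 51.48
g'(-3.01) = -48.34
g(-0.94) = 6.78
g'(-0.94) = -3.42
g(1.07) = 2.41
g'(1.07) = -9.01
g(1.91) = -11.58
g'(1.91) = -25.71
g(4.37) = -180.00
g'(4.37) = -123.32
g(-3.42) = 74.31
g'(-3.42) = -63.34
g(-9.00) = 1383.00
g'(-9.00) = -468.00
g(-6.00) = 402.00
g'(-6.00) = -204.00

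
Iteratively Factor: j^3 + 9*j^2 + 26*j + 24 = (j + 4)*(j^2 + 5*j + 6) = (j + 2)*(j + 4)*(j + 3)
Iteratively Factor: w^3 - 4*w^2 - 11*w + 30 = (w + 3)*(w^2 - 7*w + 10) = (w - 2)*(w + 3)*(w - 5)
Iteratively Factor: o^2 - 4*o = (o - 4)*(o)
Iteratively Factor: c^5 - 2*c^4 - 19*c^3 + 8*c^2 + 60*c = (c + 2)*(c^4 - 4*c^3 - 11*c^2 + 30*c) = c*(c + 2)*(c^3 - 4*c^2 - 11*c + 30) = c*(c - 2)*(c + 2)*(c^2 - 2*c - 15) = c*(c - 5)*(c - 2)*(c + 2)*(c + 3)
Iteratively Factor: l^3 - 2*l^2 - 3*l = (l)*(l^2 - 2*l - 3) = l*(l + 1)*(l - 3)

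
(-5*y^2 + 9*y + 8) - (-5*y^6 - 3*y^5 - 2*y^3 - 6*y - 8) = 5*y^6 + 3*y^5 + 2*y^3 - 5*y^2 + 15*y + 16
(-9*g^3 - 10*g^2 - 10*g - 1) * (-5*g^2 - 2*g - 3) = 45*g^5 + 68*g^4 + 97*g^3 + 55*g^2 + 32*g + 3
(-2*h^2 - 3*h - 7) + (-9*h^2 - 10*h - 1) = -11*h^2 - 13*h - 8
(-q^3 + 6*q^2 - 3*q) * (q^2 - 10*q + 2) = -q^5 + 16*q^4 - 65*q^3 + 42*q^2 - 6*q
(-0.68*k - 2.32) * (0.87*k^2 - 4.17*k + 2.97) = -0.5916*k^3 + 0.817200000000001*k^2 + 7.6548*k - 6.8904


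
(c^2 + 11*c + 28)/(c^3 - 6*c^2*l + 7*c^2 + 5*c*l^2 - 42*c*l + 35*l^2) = (c + 4)/(c^2 - 6*c*l + 5*l^2)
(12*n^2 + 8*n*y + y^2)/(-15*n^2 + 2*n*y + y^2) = (12*n^2 + 8*n*y + y^2)/(-15*n^2 + 2*n*y + y^2)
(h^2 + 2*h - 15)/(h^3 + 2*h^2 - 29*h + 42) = (h + 5)/(h^2 + 5*h - 14)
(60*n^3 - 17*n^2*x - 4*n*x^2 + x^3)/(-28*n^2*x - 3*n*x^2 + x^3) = (15*n^2 - 8*n*x + x^2)/(x*(-7*n + x))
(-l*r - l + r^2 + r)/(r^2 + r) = (-l + r)/r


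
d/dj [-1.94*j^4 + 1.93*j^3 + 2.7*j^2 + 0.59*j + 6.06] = -7.76*j^3 + 5.79*j^2 + 5.4*j + 0.59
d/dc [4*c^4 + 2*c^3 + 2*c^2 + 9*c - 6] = 16*c^3 + 6*c^2 + 4*c + 9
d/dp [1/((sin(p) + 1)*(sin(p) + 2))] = -(2*sin(p) + 3)*cos(p)/((sin(p) + 1)^2*(sin(p) + 2)^2)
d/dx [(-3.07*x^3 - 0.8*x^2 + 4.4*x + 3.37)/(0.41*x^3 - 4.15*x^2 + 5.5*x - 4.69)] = (13.0685*x^4 - 37.378*x^3 + 52.9098*x^2 + 35.475*x - 39.171)/(0.1681*x^6 - 3.403*x^5 + 21.7325*x^4 - 49.4958*x^3 + 69.177*x^2 - 51.59*x + 21.9961)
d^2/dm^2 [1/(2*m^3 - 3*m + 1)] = 6*(-2*m*(2*m^3 - 3*m + 1) + 3*(2*m^2 - 1)^2)/(2*m^3 - 3*m + 1)^3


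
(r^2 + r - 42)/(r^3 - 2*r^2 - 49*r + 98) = (r - 6)/(r^2 - 9*r + 14)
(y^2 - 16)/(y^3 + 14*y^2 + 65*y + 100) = (y - 4)/(y^2 + 10*y + 25)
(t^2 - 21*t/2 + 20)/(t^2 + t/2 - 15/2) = (t - 8)/(t + 3)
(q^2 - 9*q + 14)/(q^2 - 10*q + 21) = (q - 2)/(q - 3)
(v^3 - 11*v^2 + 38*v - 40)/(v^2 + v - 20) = (v^2 - 7*v + 10)/(v + 5)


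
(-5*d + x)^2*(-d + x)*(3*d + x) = -75*d^4 + 80*d^3*x + 2*d^2*x^2 - 8*d*x^3 + x^4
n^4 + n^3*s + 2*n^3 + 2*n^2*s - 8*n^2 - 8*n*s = n*(n - 2)*(n + 4)*(n + s)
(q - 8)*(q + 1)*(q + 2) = q^3 - 5*q^2 - 22*q - 16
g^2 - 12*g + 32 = (g - 8)*(g - 4)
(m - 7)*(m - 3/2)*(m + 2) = m^3 - 13*m^2/2 - 13*m/2 + 21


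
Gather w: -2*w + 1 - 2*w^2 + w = -2*w^2 - w + 1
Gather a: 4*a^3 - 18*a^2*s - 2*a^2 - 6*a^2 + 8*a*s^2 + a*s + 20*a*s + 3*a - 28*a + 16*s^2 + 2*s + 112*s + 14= 4*a^3 + a^2*(-18*s - 8) + a*(8*s^2 + 21*s - 25) + 16*s^2 + 114*s + 14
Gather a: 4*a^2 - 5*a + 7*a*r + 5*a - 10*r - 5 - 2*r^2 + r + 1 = 4*a^2 + 7*a*r - 2*r^2 - 9*r - 4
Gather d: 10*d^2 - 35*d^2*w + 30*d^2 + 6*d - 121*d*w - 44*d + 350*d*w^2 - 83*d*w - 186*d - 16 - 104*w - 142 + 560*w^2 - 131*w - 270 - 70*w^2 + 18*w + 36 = d^2*(40 - 35*w) + d*(350*w^2 - 204*w - 224) + 490*w^2 - 217*w - 392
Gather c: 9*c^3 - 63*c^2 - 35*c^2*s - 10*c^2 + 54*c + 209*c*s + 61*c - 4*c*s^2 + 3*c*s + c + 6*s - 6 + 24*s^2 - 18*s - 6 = 9*c^3 + c^2*(-35*s - 73) + c*(-4*s^2 + 212*s + 116) + 24*s^2 - 12*s - 12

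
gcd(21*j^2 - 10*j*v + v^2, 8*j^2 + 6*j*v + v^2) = 1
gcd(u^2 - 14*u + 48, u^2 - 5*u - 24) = u - 8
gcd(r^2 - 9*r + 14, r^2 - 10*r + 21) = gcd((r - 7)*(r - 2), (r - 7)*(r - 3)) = r - 7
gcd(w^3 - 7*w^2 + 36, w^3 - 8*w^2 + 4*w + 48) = w^2 - 4*w - 12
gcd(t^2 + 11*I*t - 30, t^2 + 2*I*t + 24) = t + 6*I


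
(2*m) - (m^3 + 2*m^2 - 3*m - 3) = -m^3 - 2*m^2 + 5*m + 3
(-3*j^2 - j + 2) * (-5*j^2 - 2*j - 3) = 15*j^4 + 11*j^3 + j^2 - j - 6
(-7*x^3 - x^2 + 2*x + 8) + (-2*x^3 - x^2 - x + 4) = -9*x^3 - 2*x^2 + x + 12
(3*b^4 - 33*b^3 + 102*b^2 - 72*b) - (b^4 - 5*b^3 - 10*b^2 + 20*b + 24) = 2*b^4 - 28*b^3 + 112*b^2 - 92*b - 24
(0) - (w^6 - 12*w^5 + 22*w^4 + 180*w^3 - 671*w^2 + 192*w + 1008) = -w^6 + 12*w^5 - 22*w^4 - 180*w^3 + 671*w^2 - 192*w - 1008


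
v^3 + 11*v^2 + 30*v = v*(v + 5)*(v + 6)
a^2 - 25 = (a - 5)*(a + 5)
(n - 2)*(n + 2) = n^2 - 4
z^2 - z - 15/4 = (z - 5/2)*(z + 3/2)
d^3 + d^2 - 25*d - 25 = (d - 5)*(d + 1)*(d + 5)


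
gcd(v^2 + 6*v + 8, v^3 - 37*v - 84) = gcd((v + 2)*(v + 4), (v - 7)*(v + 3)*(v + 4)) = v + 4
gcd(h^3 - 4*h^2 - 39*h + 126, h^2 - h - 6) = h - 3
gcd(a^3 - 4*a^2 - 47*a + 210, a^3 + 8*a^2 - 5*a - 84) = a + 7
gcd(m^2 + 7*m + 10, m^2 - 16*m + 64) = 1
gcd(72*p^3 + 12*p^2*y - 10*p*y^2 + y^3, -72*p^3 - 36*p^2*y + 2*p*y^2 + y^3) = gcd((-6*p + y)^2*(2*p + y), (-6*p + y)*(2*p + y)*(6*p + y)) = -12*p^2 - 4*p*y + y^2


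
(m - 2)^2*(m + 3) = m^3 - m^2 - 8*m + 12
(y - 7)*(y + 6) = y^2 - y - 42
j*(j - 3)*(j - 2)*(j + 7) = j^4 + 2*j^3 - 29*j^2 + 42*j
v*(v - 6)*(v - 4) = v^3 - 10*v^2 + 24*v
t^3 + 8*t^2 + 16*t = t*(t + 4)^2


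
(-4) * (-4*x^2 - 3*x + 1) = 16*x^2 + 12*x - 4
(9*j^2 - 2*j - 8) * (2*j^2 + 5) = 18*j^4 - 4*j^3 + 29*j^2 - 10*j - 40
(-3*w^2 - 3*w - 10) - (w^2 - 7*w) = -4*w^2 + 4*w - 10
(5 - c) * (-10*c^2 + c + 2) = 10*c^3 - 51*c^2 + 3*c + 10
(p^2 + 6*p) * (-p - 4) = -p^3 - 10*p^2 - 24*p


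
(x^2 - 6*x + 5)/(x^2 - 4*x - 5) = (x - 1)/(x + 1)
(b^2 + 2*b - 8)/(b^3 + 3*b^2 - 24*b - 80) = (b - 2)/(b^2 - b - 20)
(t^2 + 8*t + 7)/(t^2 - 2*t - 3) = (t + 7)/(t - 3)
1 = 1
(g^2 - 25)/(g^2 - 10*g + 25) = (g + 5)/(g - 5)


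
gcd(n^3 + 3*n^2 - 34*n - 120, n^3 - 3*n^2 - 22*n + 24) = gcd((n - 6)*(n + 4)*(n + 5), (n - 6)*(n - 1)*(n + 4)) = n^2 - 2*n - 24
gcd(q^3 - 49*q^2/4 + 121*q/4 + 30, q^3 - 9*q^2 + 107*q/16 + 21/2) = q^2 - 29*q/4 - 6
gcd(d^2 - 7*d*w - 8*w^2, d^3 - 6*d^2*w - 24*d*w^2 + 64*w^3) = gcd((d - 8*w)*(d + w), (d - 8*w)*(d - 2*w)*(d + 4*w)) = -d + 8*w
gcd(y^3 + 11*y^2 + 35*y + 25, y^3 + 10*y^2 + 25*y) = y^2 + 10*y + 25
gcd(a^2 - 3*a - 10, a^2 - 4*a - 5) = a - 5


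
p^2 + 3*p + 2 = (p + 1)*(p + 2)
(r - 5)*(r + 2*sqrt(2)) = r^2 - 5*r + 2*sqrt(2)*r - 10*sqrt(2)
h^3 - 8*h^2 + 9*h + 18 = (h - 6)*(h - 3)*(h + 1)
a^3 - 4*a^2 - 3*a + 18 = (a - 3)^2*(a + 2)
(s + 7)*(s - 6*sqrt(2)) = s^2 - 6*sqrt(2)*s + 7*s - 42*sqrt(2)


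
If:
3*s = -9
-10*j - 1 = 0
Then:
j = -1/10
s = -3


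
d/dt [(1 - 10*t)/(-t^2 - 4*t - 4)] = 2*(11 - 5*t)/(t^3 + 6*t^2 + 12*t + 8)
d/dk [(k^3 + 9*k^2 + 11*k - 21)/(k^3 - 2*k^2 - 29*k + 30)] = (-11*k^2 - 102*k - 279)/(k^4 - 2*k^3 - 59*k^2 + 60*k + 900)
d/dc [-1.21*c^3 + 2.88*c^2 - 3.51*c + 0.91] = -3.63*c^2 + 5.76*c - 3.51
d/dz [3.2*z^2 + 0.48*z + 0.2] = 6.4*z + 0.48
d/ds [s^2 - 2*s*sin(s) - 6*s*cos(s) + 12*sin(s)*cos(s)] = 6*s*sin(s) - 2*s*cos(s) + 2*s - 2*sin(s) - 6*cos(s) + 12*cos(2*s)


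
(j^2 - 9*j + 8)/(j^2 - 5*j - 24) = (j - 1)/(j + 3)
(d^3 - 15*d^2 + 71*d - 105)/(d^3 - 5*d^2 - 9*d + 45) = (d - 7)/(d + 3)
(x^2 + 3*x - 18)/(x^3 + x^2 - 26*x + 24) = (x - 3)/(x^2 - 5*x + 4)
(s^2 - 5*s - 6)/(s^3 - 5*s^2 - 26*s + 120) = (s + 1)/(s^2 + s - 20)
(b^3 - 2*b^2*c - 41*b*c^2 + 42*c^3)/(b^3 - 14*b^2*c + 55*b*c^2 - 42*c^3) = (b + 6*c)/(b - 6*c)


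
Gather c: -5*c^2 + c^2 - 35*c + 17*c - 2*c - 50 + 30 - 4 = -4*c^2 - 20*c - 24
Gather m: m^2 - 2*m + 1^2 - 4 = m^2 - 2*m - 3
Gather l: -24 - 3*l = -3*l - 24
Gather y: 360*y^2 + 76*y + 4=360*y^2 + 76*y + 4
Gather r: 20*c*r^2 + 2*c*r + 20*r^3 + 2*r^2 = 2*c*r + 20*r^3 + r^2*(20*c + 2)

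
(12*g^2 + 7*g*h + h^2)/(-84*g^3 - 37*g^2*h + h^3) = -1/(7*g - h)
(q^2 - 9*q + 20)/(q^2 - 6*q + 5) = (q - 4)/(q - 1)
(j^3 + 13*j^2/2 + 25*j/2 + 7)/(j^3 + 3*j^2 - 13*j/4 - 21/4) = 2*(j + 2)/(2*j - 3)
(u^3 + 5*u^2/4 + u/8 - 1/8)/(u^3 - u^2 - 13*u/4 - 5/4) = (4*u - 1)/(2*(2*u - 5))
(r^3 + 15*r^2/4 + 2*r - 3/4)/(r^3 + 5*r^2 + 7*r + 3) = (r - 1/4)/(r + 1)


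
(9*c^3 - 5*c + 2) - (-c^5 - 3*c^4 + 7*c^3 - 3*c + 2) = c^5 + 3*c^4 + 2*c^3 - 2*c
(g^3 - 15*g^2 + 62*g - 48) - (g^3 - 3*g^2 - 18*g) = -12*g^2 + 80*g - 48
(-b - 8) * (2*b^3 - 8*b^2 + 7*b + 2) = -2*b^4 - 8*b^3 + 57*b^2 - 58*b - 16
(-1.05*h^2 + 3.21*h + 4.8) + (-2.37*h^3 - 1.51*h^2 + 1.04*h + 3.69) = -2.37*h^3 - 2.56*h^2 + 4.25*h + 8.49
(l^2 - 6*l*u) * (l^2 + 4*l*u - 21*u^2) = l^4 - 2*l^3*u - 45*l^2*u^2 + 126*l*u^3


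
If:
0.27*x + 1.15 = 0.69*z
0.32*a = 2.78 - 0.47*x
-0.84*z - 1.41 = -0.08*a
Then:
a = 15.65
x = -4.74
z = -0.19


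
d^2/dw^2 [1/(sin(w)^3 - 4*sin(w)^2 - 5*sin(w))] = (-9*sin(w)^2 + 53*sin(w) - 95 - 29/sin(w) + 70/sin(w)^2 + 50/sin(w)^3)/((sin(w) - 5)^3*(sin(w) + 1)^2)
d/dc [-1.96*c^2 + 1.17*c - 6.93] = 1.17 - 3.92*c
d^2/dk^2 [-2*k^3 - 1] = -12*k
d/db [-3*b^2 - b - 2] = -6*b - 1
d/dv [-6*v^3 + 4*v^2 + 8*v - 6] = -18*v^2 + 8*v + 8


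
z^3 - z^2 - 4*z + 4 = (z - 2)*(z - 1)*(z + 2)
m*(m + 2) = m^2 + 2*m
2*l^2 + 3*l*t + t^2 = (l + t)*(2*l + t)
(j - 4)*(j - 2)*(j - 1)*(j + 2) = j^4 - 5*j^3 + 20*j - 16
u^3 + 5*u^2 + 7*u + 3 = (u + 1)^2*(u + 3)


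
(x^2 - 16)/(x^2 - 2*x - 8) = (x + 4)/(x + 2)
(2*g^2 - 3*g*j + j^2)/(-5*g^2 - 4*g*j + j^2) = (-2*g^2 + 3*g*j - j^2)/(5*g^2 + 4*g*j - j^2)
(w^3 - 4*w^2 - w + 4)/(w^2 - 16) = (w^2 - 1)/(w + 4)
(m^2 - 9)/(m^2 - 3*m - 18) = (m - 3)/(m - 6)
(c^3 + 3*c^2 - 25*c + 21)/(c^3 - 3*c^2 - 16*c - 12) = (-c^3 - 3*c^2 + 25*c - 21)/(-c^3 + 3*c^2 + 16*c + 12)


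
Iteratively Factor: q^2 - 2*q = (q)*(q - 2)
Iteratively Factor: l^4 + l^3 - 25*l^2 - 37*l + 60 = (l - 1)*(l^3 + 2*l^2 - 23*l - 60) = (l - 1)*(l + 3)*(l^2 - l - 20) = (l - 5)*(l - 1)*(l + 3)*(l + 4)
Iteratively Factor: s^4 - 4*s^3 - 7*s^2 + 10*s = (s + 2)*(s^3 - 6*s^2 + 5*s) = s*(s + 2)*(s^2 - 6*s + 5) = s*(s - 1)*(s + 2)*(s - 5)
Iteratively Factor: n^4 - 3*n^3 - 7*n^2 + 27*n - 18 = (n - 3)*(n^3 - 7*n + 6) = (n - 3)*(n - 1)*(n^2 + n - 6) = (n - 3)*(n - 1)*(n + 3)*(n - 2)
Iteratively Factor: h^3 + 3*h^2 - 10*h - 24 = (h - 3)*(h^2 + 6*h + 8) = (h - 3)*(h + 2)*(h + 4)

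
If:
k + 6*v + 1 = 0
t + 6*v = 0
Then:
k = -6*v - 1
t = -6*v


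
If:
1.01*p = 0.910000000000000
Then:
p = 0.90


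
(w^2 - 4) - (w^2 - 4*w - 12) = 4*w + 8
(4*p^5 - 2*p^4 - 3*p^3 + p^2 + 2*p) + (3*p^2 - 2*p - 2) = 4*p^5 - 2*p^4 - 3*p^3 + 4*p^2 - 2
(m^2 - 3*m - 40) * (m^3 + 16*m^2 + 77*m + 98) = m^5 + 13*m^4 - 11*m^3 - 773*m^2 - 3374*m - 3920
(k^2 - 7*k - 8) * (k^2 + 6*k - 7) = k^4 - k^3 - 57*k^2 + k + 56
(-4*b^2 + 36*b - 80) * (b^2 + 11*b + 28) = -4*b^4 - 8*b^3 + 204*b^2 + 128*b - 2240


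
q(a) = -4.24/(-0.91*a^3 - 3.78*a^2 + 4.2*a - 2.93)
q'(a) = -4.24*(2.73*a^2 + 7.56*a - 4.2)/(-0.91*a^3 - 3.78*a^2 + 4.2*a - 2.93)^2 = (-11.5752*a^2 - 32.0544*a + 17.808)/(0.91*a^3 + 3.78*a^2 - 4.2*a + 2.93)^2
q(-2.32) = 0.20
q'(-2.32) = 0.06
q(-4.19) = 0.21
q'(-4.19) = -0.13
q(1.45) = 0.56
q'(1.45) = -0.93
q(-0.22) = 1.05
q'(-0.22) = 1.50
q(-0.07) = 1.31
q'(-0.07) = 1.90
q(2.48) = 0.14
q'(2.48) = -0.15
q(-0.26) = 0.99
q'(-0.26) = 1.40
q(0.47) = 2.25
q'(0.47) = 0.05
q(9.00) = 0.00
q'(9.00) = -0.00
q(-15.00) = -0.00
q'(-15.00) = -0.00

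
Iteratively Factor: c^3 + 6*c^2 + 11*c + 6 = (c + 2)*(c^2 + 4*c + 3) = (c + 2)*(c + 3)*(c + 1)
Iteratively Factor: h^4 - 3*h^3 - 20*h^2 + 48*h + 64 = (h - 4)*(h^3 + h^2 - 16*h - 16) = (h - 4)*(h + 4)*(h^2 - 3*h - 4) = (h - 4)*(h + 1)*(h + 4)*(h - 4)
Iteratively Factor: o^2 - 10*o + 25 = (o - 5)*(o - 5)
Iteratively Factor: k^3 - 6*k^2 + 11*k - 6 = (k - 2)*(k^2 - 4*k + 3) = (k - 3)*(k - 2)*(k - 1)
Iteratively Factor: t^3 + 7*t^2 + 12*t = (t + 3)*(t^2 + 4*t) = (t + 3)*(t + 4)*(t)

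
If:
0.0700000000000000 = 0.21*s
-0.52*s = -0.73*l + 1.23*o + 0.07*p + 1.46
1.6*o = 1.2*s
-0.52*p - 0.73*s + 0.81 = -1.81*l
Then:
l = 4.15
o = 0.25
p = 15.53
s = 0.33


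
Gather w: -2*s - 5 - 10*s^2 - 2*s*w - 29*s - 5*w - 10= -10*s^2 - 31*s + w*(-2*s - 5) - 15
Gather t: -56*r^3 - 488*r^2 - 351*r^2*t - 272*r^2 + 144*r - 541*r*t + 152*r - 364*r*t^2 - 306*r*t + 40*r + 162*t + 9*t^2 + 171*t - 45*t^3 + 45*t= -56*r^3 - 760*r^2 + 336*r - 45*t^3 + t^2*(9 - 364*r) + t*(-351*r^2 - 847*r + 378)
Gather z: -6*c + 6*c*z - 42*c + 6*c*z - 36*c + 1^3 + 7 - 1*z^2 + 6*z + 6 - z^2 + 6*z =-84*c - 2*z^2 + z*(12*c + 12) + 14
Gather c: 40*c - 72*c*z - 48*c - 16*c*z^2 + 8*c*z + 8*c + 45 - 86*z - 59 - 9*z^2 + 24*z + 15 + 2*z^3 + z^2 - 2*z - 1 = c*(-16*z^2 - 64*z) + 2*z^3 - 8*z^2 - 64*z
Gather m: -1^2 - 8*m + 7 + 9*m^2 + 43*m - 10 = 9*m^2 + 35*m - 4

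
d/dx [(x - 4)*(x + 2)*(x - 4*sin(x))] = -(x - 4)*(x + 2)*(4*cos(x) - 1) + (x - 4)*(x - 4*sin(x)) + (x + 2)*(x - 4*sin(x))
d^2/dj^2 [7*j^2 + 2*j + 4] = 14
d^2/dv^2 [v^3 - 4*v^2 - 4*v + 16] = 6*v - 8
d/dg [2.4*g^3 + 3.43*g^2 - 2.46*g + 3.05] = 7.2*g^2 + 6.86*g - 2.46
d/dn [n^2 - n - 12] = 2*n - 1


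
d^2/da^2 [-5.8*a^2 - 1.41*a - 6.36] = -11.6000000000000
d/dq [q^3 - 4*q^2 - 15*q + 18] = 3*q^2 - 8*q - 15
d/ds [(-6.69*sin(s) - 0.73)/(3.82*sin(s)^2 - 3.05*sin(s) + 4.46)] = (25.5558*sin(s)^2 + 5.5772*sin(s) - 32.0639)*cos(s)/(14.5924*sin(s)^4 - 23.302*sin(s)^3 + 43.3769*sin(s)^2 - 27.206*sin(s) + 19.8916)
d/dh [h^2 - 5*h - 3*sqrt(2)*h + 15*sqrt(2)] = 2*h - 5 - 3*sqrt(2)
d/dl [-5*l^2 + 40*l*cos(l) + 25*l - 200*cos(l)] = -40*l*sin(l) - 10*l + 200*sin(l) + 40*cos(l) + 25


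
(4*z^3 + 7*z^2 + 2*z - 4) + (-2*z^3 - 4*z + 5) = 2*z^3 + 7*z^2 - 2*z + 1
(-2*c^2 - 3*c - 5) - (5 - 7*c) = -2*c^2 + 4*c - 10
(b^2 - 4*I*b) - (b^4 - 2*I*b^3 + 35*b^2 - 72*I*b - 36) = -b^4 + 2*I*b^3 - 34*b^2 + 68*I*b + 36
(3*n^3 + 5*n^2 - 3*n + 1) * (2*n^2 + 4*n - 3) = 6*n^5 + 22*n^4 + 5*n^3 - 25*n^2 + 13*n - 3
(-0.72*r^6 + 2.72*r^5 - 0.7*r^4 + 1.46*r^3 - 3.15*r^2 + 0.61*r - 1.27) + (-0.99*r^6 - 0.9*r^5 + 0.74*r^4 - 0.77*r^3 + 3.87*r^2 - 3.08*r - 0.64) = -1.71*r^6 + 1.82*r^5 + 0.04*r^4 + 0.69*r^3 + 0.72*r^2 - 2.47*r - 1.91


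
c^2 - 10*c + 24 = (c - 6)*(c - 4)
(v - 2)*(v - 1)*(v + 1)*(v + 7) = v^4 + 5*v^3 - 15*v^2 - 5*v + 14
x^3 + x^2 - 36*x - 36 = (x - 6)*(x + 1)*(x + 6)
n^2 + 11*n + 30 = (n + 5)*(n + 6)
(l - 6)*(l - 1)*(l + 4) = l^3 - 3*l^2 - 22*l + 24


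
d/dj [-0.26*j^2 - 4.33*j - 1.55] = -0.52*j - 4.33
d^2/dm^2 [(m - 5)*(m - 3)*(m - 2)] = 6*m - 20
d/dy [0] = 0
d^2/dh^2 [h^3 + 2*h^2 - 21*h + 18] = 6*h + 4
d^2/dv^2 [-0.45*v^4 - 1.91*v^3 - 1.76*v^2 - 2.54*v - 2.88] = -5.4*v^2 - 11.46*v - 3.52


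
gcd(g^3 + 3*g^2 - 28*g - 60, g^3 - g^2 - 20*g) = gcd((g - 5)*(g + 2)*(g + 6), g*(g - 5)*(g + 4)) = g - 5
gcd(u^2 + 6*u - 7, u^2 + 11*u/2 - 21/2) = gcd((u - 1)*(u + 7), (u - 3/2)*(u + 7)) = u + 7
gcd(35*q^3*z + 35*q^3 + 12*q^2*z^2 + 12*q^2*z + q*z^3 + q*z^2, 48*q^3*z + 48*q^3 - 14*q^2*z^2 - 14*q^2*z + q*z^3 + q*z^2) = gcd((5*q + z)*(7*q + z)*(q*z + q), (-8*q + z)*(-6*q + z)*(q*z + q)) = q*z + q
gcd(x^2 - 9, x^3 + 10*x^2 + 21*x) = x + 3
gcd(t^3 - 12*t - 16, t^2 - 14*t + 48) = 1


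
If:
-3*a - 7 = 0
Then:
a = -7/3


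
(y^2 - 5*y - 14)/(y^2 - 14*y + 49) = (y + 2)/(y - 7)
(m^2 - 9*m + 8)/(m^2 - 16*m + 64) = (m - 1)/(m - 8)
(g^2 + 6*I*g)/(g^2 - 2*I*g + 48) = g/(g - 8*I)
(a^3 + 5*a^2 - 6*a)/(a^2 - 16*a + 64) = a*(a^2 + 5*a - 6)/(a^2 - 16*a + 64)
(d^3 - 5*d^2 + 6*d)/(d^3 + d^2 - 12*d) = (d - 2)/(d + 4)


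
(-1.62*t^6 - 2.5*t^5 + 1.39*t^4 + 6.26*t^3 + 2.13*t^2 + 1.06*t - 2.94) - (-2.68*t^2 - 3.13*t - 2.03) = -1.62*t^6 - 2.5*t^5 + 1.39*t^4 + 6.26*t^3 + 4.81*t^2 + 4.19*t - 0.91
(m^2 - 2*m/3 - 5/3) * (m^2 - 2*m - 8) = m^4 - 8*m^3/3 - 25*m^2/3 + 26*m/3 + 40/3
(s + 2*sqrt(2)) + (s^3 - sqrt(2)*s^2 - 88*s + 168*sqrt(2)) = s^3 - sqrt(2)*s^2 - 87*s + 170*sqrt(2)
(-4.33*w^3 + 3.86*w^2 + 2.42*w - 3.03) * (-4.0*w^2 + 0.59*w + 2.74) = 17.32*w^5 - 17.9947*w^4 - 19.2668*w^3 + 24.1242*w^2 + 4.8431*w - 8.3022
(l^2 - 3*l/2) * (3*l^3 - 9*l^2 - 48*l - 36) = 3*l^5 - 27*l^4/2 - 69*l^3/2 + 36*l^2 + 54*l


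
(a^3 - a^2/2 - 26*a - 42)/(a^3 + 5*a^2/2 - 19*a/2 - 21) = (a - 6)/(a - 3)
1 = 1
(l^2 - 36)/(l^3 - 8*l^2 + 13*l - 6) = (l + 6)/(l^2 - 2*l + 1)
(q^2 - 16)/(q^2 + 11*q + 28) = (q - 4)/(q + 7)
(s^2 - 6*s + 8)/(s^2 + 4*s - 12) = (s - 4)/(s + 6)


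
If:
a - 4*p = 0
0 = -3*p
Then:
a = 0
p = 0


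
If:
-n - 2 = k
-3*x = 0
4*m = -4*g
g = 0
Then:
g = 0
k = -n - 2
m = 0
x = 0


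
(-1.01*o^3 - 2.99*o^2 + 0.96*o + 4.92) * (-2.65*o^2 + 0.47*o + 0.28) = 2.6765*o^5 + 7.4488*o^4 - 4.2321*o^3 - 13.424*o^2 + 2.5812*o + 1.3776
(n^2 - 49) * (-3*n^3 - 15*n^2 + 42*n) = -3*n^5 - 15*n^4 + 189*n^3 + 735*n^2 - 2058*n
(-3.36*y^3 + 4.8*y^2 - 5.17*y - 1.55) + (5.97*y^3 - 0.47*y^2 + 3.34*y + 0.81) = 2.61*y^3 + 4.33*y^2 - 1.83*y - 0.74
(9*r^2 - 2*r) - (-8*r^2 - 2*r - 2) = 17*r^2 + 2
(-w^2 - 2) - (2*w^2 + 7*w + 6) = -3*w^2 - 7*w - 8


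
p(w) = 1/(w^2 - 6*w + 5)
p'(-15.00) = 0.00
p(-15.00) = 0.00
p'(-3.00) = 0.01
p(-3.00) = 0.03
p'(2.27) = 0.12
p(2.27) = -0.29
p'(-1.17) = 0.05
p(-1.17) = 0.07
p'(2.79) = 0.03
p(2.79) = -0.25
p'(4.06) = -0.26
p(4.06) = -0.35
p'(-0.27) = 0.15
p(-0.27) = 0.15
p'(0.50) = 0.99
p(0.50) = 0.44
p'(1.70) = 0.49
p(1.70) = -0.43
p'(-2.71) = 0.01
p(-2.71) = 0.03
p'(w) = (6 - 2*w)/(w^2 - 6*w + 5)^2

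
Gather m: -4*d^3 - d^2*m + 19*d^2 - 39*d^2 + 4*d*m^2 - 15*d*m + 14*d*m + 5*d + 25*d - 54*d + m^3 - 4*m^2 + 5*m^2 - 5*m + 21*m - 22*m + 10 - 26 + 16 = -4*d^3 - 20*d^2 - 24*d + m^3 + m^2*(4*d + 1) + m*(-d^2 - d - 6)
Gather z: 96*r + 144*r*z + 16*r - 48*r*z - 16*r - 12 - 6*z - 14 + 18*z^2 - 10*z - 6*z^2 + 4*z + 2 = 96*r + 12*z^2 + z*(96*r - 12) - 24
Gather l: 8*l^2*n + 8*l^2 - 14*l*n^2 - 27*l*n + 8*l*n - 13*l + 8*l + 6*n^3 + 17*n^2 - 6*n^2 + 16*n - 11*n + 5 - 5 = l^2*(8*n + 8) + l*(-14*n^2 - 19*n - 5) + 6*n^3 + 11*n^2 + 5*n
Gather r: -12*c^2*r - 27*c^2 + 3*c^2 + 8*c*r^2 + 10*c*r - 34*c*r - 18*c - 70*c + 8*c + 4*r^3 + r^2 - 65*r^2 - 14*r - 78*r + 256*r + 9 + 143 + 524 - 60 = -24*c^2 - 80*c + 4*r^3 + r^2*(8*c - 64) + r*(-12*c^2 - 24*c + 164) + 616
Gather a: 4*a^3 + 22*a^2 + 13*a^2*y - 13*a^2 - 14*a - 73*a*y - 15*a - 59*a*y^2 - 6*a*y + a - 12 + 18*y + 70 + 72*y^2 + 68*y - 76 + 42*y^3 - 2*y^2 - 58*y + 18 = 4*a^3 + a^2*(13*y + 9) + a*(-59*y^2 - 79*y - 28) + 42*y^3 + 70*y^2 + 28*y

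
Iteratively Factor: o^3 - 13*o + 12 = (o + 4)*(o^2 - 4*o + 3) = (o - 3)*(o + 4)*(o - 1)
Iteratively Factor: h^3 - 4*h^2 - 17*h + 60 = (h - 3)*(h^2 - h - 20) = (h - 5)*(h - 3)*(h + 4)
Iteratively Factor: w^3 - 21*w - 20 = (w - 5)*(w^2 + 5*w + 4) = (w - 5)*(w + 4)*(w + 1)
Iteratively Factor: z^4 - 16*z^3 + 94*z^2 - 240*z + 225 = (z - 3)*(z^3 - 13*z^2 + 55*z - 75) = (z - 3)^2*(z^2 - 10*z + 25) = (z - 5)*(z - 3)^2*(z - 5)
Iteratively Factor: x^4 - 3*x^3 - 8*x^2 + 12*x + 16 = (x + 1)*(x^3 - 4*x^2 - 4*x + 16) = (x - 4)*(x + 1)*(x^2 - 4) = (x - 4)*(x - 2)*(x + 1)*(x + 2)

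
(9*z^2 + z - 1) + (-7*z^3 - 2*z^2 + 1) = -7*z^3 + 7*z^2 + z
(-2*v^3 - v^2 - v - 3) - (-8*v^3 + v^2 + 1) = 6*v^3 - 2*v^2 - v - 4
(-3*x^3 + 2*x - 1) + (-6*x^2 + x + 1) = -3*x^3 - 6*x^2 + 3*x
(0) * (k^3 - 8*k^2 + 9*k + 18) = 0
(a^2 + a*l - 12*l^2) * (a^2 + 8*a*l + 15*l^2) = a^4 + 9*a^3*l + 11*a^2*l^2 - 81*a*l^3 - 180*l^4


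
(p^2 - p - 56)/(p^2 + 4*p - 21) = (p - 8)/(p - 3)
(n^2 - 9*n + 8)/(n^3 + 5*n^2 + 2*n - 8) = (n - 8)/(n^2 + 6*n + 8)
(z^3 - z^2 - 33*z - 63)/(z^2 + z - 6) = (z^2 - 4*z - 21)/(z - 2)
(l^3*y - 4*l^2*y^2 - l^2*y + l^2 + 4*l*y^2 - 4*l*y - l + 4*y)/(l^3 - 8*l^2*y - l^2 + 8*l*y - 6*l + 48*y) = (l^3*y - 4*l^2*y^2 - l^2*y + l^2 + 4*l*y^2 - 4*l*y - l + 4*y)/(l^3 - 8*l^2*y - l^2 + 8*l*y - 6*l + 48*y)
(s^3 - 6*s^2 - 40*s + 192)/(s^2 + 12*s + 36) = (s^2 - 12*s + 32)/(s + 6)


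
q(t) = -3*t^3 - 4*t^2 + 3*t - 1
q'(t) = -9*t^2 - 8*t + 3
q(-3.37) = 58.28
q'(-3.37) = -72.25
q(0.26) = -0.54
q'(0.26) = 0.31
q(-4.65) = 200.19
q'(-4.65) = -154.40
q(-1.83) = -1.50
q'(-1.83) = -12.50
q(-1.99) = 0.83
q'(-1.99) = -16.72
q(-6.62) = 674.19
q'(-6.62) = -338.46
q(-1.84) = -1.37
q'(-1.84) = -12.75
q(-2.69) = 20.38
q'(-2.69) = -40.60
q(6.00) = -775.00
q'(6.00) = -369.00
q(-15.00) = 9179.00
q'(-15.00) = -1902.00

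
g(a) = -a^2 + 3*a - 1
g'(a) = 3 - 2*a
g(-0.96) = -4.80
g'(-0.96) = 4.92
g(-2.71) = -16.47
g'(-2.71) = 8.42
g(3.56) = -2.99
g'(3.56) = -4.12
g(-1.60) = -8.36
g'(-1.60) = 6.20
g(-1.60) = -8.36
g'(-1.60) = 6.20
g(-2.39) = -13.88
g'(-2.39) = 7.78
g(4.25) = -6.31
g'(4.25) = -5.50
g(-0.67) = -3.46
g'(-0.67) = 4.34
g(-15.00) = -271.00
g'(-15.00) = 33.00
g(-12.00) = -181.00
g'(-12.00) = 27.00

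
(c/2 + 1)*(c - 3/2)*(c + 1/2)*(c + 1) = c^4/2 + c^3 - 7*c^2/8 - 17*c/8 - 3/4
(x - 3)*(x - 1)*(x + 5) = x^3 + x^2 - 17*x + 15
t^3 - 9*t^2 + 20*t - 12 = (t - 6)*(t - 2)*(t - 1)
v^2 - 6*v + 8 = (v - 4)*(v - 2)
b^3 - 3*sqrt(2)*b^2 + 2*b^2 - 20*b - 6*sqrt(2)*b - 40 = (b + 2)*(b - 5*sqrt(2))*(b + 2*sqrt(2))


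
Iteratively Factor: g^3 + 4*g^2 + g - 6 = (g - 1)*(g^2 + 5*g + 6) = (g - 1)*(g + 3)*(g + 2)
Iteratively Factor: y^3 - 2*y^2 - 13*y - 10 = (y + 2)*(y^2 - 4*y - 5) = (y - 5)*(y + 2)*(y + 1)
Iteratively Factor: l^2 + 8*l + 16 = (l + 4)*(l + 4)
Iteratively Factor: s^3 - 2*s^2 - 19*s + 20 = (s + 4)*(s^2 - 6*s + 5) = (s - 5)*(s + 4)*(s - 1)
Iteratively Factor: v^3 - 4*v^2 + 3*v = (v)*(v^2 - 4*v + 3) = v*(v - 3)*(v - 1)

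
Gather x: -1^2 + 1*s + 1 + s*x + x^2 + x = s + x^2 + x*(s + 1)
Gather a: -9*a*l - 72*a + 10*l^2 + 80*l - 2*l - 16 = a*(-9*l - 72) + 10*l^2 + 78*l - 16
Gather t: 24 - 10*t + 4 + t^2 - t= t^2 - 11*t + 28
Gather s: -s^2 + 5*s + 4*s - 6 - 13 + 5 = -s^2 + 9*s - 14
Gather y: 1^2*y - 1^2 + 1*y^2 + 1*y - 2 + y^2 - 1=2*y^2 + 2*y - 4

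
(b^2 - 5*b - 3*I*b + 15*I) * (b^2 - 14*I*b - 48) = b^4 - 5*b^3 - 17*I*b^3 - 90*b^2 + 85*I*b^2 + 450*b + 144*I*b - 720*I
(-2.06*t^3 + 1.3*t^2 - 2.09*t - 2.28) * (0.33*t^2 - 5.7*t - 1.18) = -0.6798*t^5 + 12.171*t^4 - 5.6689*t^3 + 9.6266*t^2 + 15.4622*t + 2.6904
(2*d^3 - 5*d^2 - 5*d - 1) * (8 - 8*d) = -16*d^4 + 56*d^3 - 32*d - 8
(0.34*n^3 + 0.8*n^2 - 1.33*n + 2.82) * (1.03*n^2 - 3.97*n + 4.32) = 0.3502*n^5 - 0.5258*n^4 - 3.0771*n^3 + 11.6407*n^2 - 16.941*n + 12.1824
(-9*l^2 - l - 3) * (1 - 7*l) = 63*l^3 - 2*l^2 + 20*l - 3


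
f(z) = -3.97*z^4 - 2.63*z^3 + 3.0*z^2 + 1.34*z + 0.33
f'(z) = -15.88*z^3 - 7.89*z^2 + 6.0*z + 1.34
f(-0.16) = 0.20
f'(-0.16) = 0.24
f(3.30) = -527.90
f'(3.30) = -635.46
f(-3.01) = -230.68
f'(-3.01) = 344.86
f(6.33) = -6911.95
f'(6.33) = -4304.57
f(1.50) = -19.88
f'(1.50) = -61.01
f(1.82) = -46.71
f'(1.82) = -109.61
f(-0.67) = 0.77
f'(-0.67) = -1.45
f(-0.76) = 0.87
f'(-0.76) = -0.81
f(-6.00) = -4476.75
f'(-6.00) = 3111.38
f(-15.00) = -191449.77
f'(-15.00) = 51731.09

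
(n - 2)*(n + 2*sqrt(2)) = n^2 - 2*n + 2*sqrt(2)*n - 4*sqrt(2)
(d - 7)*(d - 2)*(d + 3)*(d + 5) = d^4 - d^3 - 43*d^2 - 23*d + 210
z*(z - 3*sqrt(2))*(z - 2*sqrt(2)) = z^3 - 5*sqrt(2)*z^2 + 12*z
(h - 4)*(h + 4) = h^2 - 16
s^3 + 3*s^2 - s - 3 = (s - 1)*(s + 1)*(s + 3)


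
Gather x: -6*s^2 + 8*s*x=-6*s^2 + 8*s*x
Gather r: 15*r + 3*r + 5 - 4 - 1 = 18*r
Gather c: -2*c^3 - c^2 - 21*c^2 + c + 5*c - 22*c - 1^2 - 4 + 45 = -2*c^3 - 22*c^2 - 16*c + 40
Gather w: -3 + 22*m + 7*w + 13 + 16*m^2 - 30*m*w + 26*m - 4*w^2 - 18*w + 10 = 16*m^2 + 48*m - 4*w^2 + w*(-30*m - 11) + 20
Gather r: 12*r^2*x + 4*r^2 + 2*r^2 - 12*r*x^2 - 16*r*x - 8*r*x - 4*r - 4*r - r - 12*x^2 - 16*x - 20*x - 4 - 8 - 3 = r^2*(12*x + 6) + r*(-12*x^2 - 24*x - 9) - 12*x^2 - 36*x - 15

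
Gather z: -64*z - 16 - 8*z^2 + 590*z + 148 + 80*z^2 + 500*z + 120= 72*z^2 + 1026*z + 252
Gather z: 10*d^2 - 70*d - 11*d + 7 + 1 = 10*d^2 - 81*d + 8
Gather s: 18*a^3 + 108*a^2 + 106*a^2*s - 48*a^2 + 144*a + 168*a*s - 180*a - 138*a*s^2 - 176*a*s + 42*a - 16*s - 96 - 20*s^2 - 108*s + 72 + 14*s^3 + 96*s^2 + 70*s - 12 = 18*a^3 + 60*a^2 + 6*a + 14*s^3 + s^2*(76 - 138*a) + s*(106*a^2 - 8*a - 54) - 36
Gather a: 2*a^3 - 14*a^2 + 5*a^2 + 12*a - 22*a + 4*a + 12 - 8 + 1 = 2*a^3 - 9*a^2 - 6*a + 5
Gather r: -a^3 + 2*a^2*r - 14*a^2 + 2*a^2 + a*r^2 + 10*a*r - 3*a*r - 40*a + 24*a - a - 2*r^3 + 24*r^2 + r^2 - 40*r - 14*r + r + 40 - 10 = -a^3 - 12*a^2 - 17*a - 2*r^3 + r^2*(a + 25) + r*(2*a^2 + 7*a - 53) + 30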